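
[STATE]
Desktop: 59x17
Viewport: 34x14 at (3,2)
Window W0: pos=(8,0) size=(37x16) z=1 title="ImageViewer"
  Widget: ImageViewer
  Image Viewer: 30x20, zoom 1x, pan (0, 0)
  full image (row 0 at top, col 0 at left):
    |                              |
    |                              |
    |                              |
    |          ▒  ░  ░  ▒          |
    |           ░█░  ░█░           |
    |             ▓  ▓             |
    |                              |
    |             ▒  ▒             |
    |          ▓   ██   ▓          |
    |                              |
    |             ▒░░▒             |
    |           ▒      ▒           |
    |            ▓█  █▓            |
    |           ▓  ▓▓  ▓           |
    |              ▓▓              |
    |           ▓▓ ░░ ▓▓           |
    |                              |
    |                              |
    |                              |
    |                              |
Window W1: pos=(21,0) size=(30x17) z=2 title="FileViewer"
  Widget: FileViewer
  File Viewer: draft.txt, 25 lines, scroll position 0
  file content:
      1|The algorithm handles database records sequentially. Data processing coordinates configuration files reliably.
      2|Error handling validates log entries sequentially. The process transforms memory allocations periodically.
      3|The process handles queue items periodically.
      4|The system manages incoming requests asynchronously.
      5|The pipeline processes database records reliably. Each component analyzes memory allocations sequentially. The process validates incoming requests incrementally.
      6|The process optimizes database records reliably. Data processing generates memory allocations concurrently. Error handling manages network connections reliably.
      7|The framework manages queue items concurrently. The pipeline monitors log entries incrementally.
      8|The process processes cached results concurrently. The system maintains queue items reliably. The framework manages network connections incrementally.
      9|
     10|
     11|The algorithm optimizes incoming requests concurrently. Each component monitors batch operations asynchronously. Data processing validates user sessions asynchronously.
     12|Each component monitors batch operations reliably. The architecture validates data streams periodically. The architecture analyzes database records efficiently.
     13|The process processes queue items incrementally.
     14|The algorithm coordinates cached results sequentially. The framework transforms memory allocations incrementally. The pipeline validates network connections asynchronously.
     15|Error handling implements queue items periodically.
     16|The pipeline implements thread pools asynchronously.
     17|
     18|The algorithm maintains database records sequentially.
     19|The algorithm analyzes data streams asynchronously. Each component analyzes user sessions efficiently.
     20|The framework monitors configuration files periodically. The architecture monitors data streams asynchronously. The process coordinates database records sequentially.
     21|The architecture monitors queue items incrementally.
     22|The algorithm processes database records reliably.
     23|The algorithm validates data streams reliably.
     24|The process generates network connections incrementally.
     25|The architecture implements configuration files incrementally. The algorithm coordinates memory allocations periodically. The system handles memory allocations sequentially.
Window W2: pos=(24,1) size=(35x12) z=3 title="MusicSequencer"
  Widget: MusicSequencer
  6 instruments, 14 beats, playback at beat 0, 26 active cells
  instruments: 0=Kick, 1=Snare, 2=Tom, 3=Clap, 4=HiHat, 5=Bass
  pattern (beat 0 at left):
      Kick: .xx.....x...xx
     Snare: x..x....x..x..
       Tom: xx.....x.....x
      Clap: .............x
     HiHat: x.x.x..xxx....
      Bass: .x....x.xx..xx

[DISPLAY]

     ┠────────────┠──┃ MusicSequen
     ┃            ┃Th┠────────────
     ┃            ┃Er┃      ▼12345
     ┃            ┃Th┃  Kick·██···
     ┃          ▒ ┃Th┃ Snare█··█··
     ┃           ░┃Th┃   Tom██····
     ┃            ┃Th┃  Clap······
     ┃            ┃Th┃ HiHat█·█·█·
     ┃            ┃Th┃  Bass·█····
     ┃          ▓ ┃  ┃            
     ┃            ┃  ┗━━━━━━━━━━━━
     ┃            ┃The algorithm o
     ┃           ▒┃Each component 
     ┗━━━━━━━━━━━━┃The process pro


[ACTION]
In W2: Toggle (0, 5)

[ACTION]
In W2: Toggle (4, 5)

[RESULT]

     ┠────────────┠──┃ MusicSequen
     ┃            ┃Th┠────────────
     ┃            ┃Er┃      ▼12345
     ┃            ┃Th┃  Kick·██··█
     ┃          ▒ ┃Th┃ Snare█··█··
     ┃           ░┃Th┃   Tom██····
     ┃            ┃Th┃  Clap······
     ┃            ┃Th┃ HiHat█·█·██
     ┃            ┃Th┃  Bass·█····
     ┃          ▓ ┃  ┃            
     ┃            ┃  ┗━━━━━━━━━━━━
     ┃            ┃The algorithm o
     ┃           ▒┃Each component 
     ┗━━━━━━━━━━━━┃The process pro


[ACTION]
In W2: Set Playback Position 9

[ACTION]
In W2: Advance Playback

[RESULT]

     ┠────────────┠──┃ MusicSequen
     ┃            ┃Th┠────────────
     ┃            ┃Er┃      012345
     ┃            ┃Th┃  Kick·██··█
     ┃          ▒ ┃Th┃ Snare█··█··
     ┃           ░┃Th┃   Tom██····
     ┃            ┃Th┃  Clap······
     ┃            ┃Th┃ HiHat█·█·██
     ┃            ┃Th┃  Bass·█····
     ┃          ▓ ┃  ┃            
     ┃            ┃  ┗━━━━━━━━━━━━
     ┃            ┃The algorithm o
     ┃           ▒┃Each component 
     ┗━━━━━━━━━━━━┃The process pro


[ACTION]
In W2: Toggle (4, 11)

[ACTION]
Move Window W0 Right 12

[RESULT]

                 ┠┠──┃ MusicSequen
                 ┃┃Th┠────────────
                 ┃┃Er┃      012345
                 ┃┃Th┃  Kick·██··█
                 ┃┃Th┃ Snare█··█··
                 ┃┃Th┃   Tom██····
                 ┃┃Th┃  Clap······
                 ┃┃Th┃ HiHat█·█·██
                 ┃┃Th┃  Bass·█····
                 ┃┃  ┃            
                 ┃┃  ┗━━━━━━━━━━━━
                 ┃┃The algorithm o
                 ┃┃Each component 
                 ┗┃The process pro


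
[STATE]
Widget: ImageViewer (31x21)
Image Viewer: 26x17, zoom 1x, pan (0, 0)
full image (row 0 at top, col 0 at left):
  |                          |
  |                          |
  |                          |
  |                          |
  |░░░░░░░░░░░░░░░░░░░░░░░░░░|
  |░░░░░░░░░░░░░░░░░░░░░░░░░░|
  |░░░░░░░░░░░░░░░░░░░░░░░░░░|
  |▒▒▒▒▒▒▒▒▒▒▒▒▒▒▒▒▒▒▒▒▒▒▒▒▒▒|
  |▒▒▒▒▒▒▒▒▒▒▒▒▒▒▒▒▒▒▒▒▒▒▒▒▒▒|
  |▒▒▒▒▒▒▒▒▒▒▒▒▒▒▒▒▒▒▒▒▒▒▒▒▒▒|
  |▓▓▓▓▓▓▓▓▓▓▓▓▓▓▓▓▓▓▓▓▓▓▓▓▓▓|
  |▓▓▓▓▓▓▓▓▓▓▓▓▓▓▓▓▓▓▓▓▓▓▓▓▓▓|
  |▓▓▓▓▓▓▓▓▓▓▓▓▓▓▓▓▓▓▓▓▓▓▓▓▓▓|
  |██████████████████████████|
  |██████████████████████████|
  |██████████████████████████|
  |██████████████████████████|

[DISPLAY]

                               
                               
                               
                               
░░░░░░░░░░░░░░░░░░░░░░░░░░     
░░░░░░░░░░░░░░░░░░░░░░░░░░     
░░░░░░░░░░░░░░░░░░░░░░░░░░     
▒▒▒▒▒▒▒▒▒▒▒▒▒▒▒▒▒▒▒▒▒▒▒▒▒▒     
▒▒▒▒▒▒▒▒▒▒▒▒▒▒▒▒▒▒▒▒▒▒▒▒▒▒     
▒▒▒▒▒▒▒▒▒▒▒▒▒▒▒▒▒▒▒▒▒▒▒▒▒▒     
▓▓▓▓▓▓▓▓▓▓▓▓▓▓▓▓▓▓▓▓▓▓▓▓▓▓     
▓▓▓▓▓▓▓▓▓▓▓▓▓▓▓▓▓▓▓▓▓▓▓▓▓▓     
▓▓▓▓▓▓▓▓▓▓▓▓▓▓▓▓▓▓▓▓▓▓▓▓▓▓     
██████████████████████████     
██████████████████████████     
██████████████████████████     
██████████████████████████     
                               
                               
                               
                               


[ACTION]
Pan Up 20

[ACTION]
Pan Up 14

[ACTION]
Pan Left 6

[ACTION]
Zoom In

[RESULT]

                               
                               
                               
                               
                               
                               
                               
                               
░░░░░░░░░░░░░░░░░░░░░░░░░░░░░░░
░░░░░░░░░░░░░░░░░░░░░░░░░░░░░░░
░░░░░░░░░░░░░░░░░░░░░░░░░░░░░░░
░░░░░░░░░░░░░░░░░░░░░░░░░░░░░░░
░░░░░░░░░░░░░░░░░░░░░░░░░░░░░░░
░░░░░░░░░░░░░░░░░░░░░░░░░░░░░░░
▒▒▒▒▒▒▒▒▒▒▒▒▒▒▒▒▒▒▒▒▒▒▒▒▒▒▒▒▒▒▒
▒▒▒▒▒▒▒▒▒▒▒▒▒▒▒▒▒▒▒▒▒▒▒▒▒▒▒▒▒▒▒
▒▒▒▒▒▒▒▒▒▒▒▒▒▒▒▒▒▒▒▒▒▒▒▒▒▒▒▒▒▒▒
▒▒▒▒▒▒▒▒▒▒▒▒▒▒▒▒▒▒▒▒▒▒▒▒▒▒▒▒▒▒▒
▒▒▒▒▒▒▒▒▒▒▒▒▒▒▒▒▒▒▒▒▒▒▒▒▒▒▒▒▒▒▒
▒▒▒▒▒▒▒▒▒▒▒▒▒▒▒▒▒▒▒▒▒▒▒▒▒▒▒▒▒▒▒
▓▓▓▓▓▓▓▓▓▓▓▓▓▓▓▓▓▓▓▓▓▓▓▓▓▓▓▓▓▓▓


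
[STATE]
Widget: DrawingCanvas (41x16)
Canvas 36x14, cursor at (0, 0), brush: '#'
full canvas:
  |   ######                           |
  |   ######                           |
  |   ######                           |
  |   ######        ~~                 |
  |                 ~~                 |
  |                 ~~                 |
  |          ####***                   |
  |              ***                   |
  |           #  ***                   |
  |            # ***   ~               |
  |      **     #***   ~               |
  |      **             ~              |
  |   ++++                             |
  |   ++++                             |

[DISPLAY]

+  ######                                
   ######                                
   ######                                
   ######        ~~                      
                 ~~                      
                 ~~                      
          ####***                        
              ***                        
           #  ***                        
            # ***   ~                    
      **     #***   ~                    
      **             ~                   
   ++++                                  
   ++++                                  
                                         
                                         


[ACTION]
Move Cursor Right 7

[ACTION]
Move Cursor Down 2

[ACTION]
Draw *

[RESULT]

   ######                                
   ######                                
   ####*#                                
   ######        ~~                      
                 ~~                      
                 ~~                      
          ####***                        
              ***                        
           #  ***                        
            # ***   ~                    
      **     #***   ~                    
      **             ~                   
   ++++                                  
   ++++                                  
                                         
                                         


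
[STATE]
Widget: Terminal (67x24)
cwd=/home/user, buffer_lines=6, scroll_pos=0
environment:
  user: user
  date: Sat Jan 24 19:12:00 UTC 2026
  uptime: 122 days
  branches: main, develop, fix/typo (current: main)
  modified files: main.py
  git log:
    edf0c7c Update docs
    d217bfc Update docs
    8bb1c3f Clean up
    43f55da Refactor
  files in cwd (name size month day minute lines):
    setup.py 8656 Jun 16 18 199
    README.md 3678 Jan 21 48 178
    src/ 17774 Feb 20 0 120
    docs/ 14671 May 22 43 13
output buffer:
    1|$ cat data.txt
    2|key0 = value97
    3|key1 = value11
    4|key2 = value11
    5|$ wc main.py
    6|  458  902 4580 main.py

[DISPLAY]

$ cat data.txt                                                     
key0 = value97                                                     
key1 = value11                                                     
key2 = value11                                                     
$ wc main.py                                                       
  458  902 4580 main.py                                            
$ █                                                                
                                                                   
                                                                   
                                                                   
                                                                   
                                                                   
                                                                   
                                                                   
                                                                   
                                                                   
                                                                   
                                                                   
                                                                   
                                                                   
                                                                   
                                                                   
                                                                   
                                                                   


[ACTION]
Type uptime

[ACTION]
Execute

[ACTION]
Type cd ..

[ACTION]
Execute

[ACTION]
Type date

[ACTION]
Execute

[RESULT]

$ cat data.txt                                                     
key0 = value97                                                     
key1 = value11                                                     
key2 = value11                                                     
$ wc main.py                                                       
  458  902 4580 main.py                                            
$ uptime                                                           
 10:00  up 122 days                                                
$ cd ..                                                            
                                                                   
$ date                                                             
Sat Jan 24 19:12:00 UTC 2026                                       
$ █                                                                
                                                                   
                                                                   
                                                                   
                                                                   
                                                                   
                                                                   
                                                                   
                                                                   
                                                                   
                                                                   
                                                                   


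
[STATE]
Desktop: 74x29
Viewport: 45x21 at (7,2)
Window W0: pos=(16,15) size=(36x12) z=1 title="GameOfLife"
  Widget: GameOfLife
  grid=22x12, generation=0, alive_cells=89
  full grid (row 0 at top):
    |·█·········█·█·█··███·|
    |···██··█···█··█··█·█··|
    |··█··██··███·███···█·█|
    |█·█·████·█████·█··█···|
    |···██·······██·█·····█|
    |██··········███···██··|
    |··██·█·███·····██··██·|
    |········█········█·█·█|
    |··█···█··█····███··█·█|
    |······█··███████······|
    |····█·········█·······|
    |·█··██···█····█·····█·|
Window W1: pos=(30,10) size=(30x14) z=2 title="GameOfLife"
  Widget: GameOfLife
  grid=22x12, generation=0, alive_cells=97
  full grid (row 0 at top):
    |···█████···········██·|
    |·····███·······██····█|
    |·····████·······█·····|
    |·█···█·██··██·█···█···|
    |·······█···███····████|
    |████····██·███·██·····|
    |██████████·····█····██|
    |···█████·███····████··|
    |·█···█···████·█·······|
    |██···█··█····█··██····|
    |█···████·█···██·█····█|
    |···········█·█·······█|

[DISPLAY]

                                             
                                             
                                             
                                             
                                             
                                             
                                             
                                             
                       ┏━━━━━━━━━━━━━━━━━━━━━
                       ┃ GameOfLife          
                       ┠─────────────────────
                       ┃Gen: 0               
                       ┃·····███·······██····
         ┏━━━━━━━━━━━━━┃·····████·······█····
         ┃ GameOfLife  ┃·█···█·██··██·█···█··
         ┠─────────────┃·······█···███····███
         ┃Gen: 0       ┃████····██·███·██····
         ┃··█··██··███·┃██████████·····█····█
         ┃█·█·████·████┃···█████·███····████·
         ┃···██·······█┃·█···█···████·█······
         ┃██··········█┃██···█··█····█··██···


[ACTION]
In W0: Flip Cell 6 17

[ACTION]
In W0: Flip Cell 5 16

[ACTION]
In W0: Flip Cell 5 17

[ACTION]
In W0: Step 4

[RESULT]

                                             
                                             
                                             
                                             
                                             
                                             
                                             
                                             
                       ┏━━━━━━━━━━━━━━━━━━━━━
                       ┃ GameOfLife          
                       ┠─────────────────────
                       ┃Gen: 0               
                       ┃·····███·······██····
         ┏━━━━━━━━━━━━━┃·····████·······█····
         ┃ GameOfLife  ┃·█···█·██··██·█···█··
         ┠─────────────┃·······█···███····███
         ┃Gen: 4       ┃████····██·███·██····
         ┃·███··█······┃██████████·····█····█
         ┃█·█····██····┃···█████·███····████·
         ┃█·█····█·█···┃·█···█···████·█······
         ┃······█··█···┃██···█··█····█··██···


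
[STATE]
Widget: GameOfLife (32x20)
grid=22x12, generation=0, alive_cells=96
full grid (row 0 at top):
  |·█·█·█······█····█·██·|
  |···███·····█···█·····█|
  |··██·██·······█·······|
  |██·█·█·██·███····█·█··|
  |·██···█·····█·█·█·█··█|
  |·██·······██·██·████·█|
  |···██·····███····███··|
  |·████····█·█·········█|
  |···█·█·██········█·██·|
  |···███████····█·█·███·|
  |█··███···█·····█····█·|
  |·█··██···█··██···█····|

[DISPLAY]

Gen: 0                          
·█·█·█······█····█·██·          
···███·····█···█·····█          
··██·██·······█·······          
██·█·█·██·███····█·█··          
·██···█·····█·█·█·█··█          
·██·······██·██·████·█          
···██·····███····███··          
·████····█·█·········█          
···█·█·██········█·██·          
···███████····█·█·███·          
█··███···█·····█····█·          
·█··██···█··██···█····          
                                
                                
                                
                                
                                
                                
                                


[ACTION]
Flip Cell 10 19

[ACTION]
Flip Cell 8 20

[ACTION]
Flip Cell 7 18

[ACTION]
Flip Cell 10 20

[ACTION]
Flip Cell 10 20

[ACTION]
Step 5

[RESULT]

Gen: 5                          
······················          
················█·····          
···············█·█····          
········███···█··█····          
··············█·······          
··············█··█····          
······█········█·█····          
······█·█··██···█·····          
··········█··█···█····          
······█·····██···██···          
·······█·····█····█···          
········███····█·█····          
                                
                                
                                
                                
                                
                                
                                


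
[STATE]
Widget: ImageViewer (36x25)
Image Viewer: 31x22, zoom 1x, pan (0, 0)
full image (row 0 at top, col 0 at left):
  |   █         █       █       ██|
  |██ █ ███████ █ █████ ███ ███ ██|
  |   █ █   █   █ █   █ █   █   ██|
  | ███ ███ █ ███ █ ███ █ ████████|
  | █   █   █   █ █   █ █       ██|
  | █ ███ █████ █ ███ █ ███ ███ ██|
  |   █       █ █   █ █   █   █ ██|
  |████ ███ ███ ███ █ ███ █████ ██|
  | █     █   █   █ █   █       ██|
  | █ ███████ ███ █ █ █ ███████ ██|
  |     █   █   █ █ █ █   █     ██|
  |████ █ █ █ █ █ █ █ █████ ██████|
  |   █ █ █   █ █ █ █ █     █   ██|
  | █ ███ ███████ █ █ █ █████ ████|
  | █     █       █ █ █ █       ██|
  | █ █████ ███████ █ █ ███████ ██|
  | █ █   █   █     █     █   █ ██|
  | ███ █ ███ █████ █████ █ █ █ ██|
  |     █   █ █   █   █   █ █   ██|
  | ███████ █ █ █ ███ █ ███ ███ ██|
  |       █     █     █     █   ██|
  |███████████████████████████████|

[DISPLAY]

   █         █       █       ██     
██ █ ███████ █ █████ ███ ███ ██     
   █ █   █   █ █   █ █   █   ██     
 ███ ███ █ ███ █ ███ █ ████████     
 █   █   █   █ █   █ █       ██     
 █ ███ █████ █ ███ █ ███ ███ ██     
   █       █ █   █ █   █   █ ██     
████ ███ ███ ███ █ ███ █████ ██     
 █     █   █   █ █   █       ██     
 █ ███████ ███ █ █ █ ███████ ██     
     █   █   █ █ █ █   █     ██     
████ █ █ █ █ █ █ █ █████ ██████     
   █ █ █   █ █ █ █ █     █   ██     
 █ ███ ███████ █ █ █ █████ ████     
 █     █       █ █ █ █       ██     
 █ █████ ███████ █ █ ███████ ██     
 █ █   █   █     █     █   █ ██     
 ███ █ ███ █████ █████ █ █ █ ██     
     █   █ █   █   █   █ █   ██     
 ███████ █ █ █ ███ █ ███ ███ ██     
       █     █     █     █   ██     
███████████████████████████████     
                                    
                                    
                                    


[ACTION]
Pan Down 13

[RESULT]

 █ ███ ███████ █ █ █ █████ ████     
 █     █       █ █ █ █       ██     
 █ █████ ███████ █ █ ███████ ██     
 █ █   █   █     █     █   █ ██     
 ███ █ ███ █████ █████ █ █ █ ██     
     █   █ █   █   █   █ █   ██     
 ███████ █ █ █ ███ █ ███ ███ ██     
       █     █     █     █   ██     
███████████████████████████████     
                                    
                                    
                                    
                                    
                                    
                                    
                                    
                                    
                                    
                                    
                                    
                                    
                                    
                                    
                                    
                                    


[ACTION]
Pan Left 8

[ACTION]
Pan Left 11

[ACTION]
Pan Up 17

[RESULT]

   █         █       █       ██     
██ █ ███████ █ █████ ███ ███ ██     
   █ █   █   █ █   █ █   █   ██     
 ███ ███ █ ███ █ ███ █ ████████     
 █   █   █   █ █   █ █       ██     
 █ ███ █████ █ ███ █ ███ ███ ██     
   █       █ █   █ █   █   █ ██     
████ ███ ███ ███ █ ███ █████ ██     
 █     █   █   █ █   █       ██     
 █ ███████ ███ █ █ █ ███████ ██     
     █   █   █ █ █ █   █     ██     
████ █ █ █ █ █ █ █ █████ ██████     
   █ █ █   █ █ █ █ █     █   ██     
 █ ███ ███████ █ █ █ █████ ████     
 █     █       █ █ █ █       ██     
 █ █████ ███████ █ █ ███████ ██     
 █ █   █   █     █     █   █ ██     
 ███ █ ███ █████ █████ █ █ █ ██     
     █   █ █   █   █   █ █   ██     
 ███████ █ █ █ ███ █ ███ ███ ██     
       █     █     █     █   ██     
███████████████████████████████     
                                    
                                    
                                    


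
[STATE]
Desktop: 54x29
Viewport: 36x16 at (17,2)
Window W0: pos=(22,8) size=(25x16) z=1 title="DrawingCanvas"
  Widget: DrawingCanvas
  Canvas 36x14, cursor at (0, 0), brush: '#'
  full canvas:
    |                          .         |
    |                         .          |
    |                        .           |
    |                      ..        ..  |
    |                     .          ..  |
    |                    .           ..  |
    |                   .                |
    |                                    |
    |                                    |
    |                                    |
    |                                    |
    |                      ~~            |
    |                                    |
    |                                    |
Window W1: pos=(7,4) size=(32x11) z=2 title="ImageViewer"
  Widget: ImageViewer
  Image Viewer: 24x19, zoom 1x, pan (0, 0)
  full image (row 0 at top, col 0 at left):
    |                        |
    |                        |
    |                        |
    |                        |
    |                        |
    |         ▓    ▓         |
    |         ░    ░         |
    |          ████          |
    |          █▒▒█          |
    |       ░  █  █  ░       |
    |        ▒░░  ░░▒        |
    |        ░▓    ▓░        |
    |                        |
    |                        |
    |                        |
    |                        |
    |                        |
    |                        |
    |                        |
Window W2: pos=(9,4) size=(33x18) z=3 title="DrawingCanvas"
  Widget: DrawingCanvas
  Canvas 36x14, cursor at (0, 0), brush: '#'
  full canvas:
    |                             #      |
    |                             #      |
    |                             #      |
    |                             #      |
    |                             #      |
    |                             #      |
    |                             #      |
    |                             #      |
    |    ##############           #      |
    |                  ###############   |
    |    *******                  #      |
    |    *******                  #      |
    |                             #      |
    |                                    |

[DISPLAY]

                                    
                                    
━━━━━━━━━━━━━━━━━━━━━━━━┓           
gCanvas                 ┃           
────────────────────────┨           
                      # ┃           
                      # ┃━━━━┓      
                      # ┃    ┃      
                      # ┃────┨      
                      # ┃    ┃      
                      # ┃    ┃      
                      # ┃    ┃      
                      # ┃   .┃      
###########           # ┃  . ┃      
           #############┃ .  ┃      
****                  # ┃.   ┃      


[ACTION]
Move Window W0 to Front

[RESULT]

                                    
                                    
━━━━━━━━━━━━━━━━━━━━━━━━┓           
gCanvas                 ┃           
────────────────────────┨           
                      # ┃           
     ┏━━━━━━━━━━━━━━━━━━━━━━━┓      
     ┃ DrawingCanvas         ┃      
     ┠───────────────────────┨      
     ┃+                      ┃      
     ┃                       ┃      
     ┃                       ┃      
     ┃                      .┃      
#####┃                     . ┃      
     ┃                    .  ┃      
**** ┃                   .   ┃      


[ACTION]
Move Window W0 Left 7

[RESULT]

                                    
                                    
━━━━━━━━━━━━━━━━━━━━━━━━┓           
gCanvas                 ┃           
────────────────────────┨           
                      # ┃           
━━━━━━━━━━━━━━━━━━━━━━┓ ┃           
DrawingCanvas         ┃ ┃           
──────────────────────┨ ┃           
                      ┃ ┃           
                      ┃ ┃           
                      ┃ ┃           
                     .┃ ┃           
                    . ┃ ┃           
                   .  ┃#┃           
                  .   ┃ ┃           


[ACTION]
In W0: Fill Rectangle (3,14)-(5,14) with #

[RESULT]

                                    
                                    
━━━━━━━━━━━━━━━━━━━━━━━━┓           
gCanvas                 ┃           
────────────────────────┨           
                      # ┃           
━━━━━━━━━━━━━━━━━━━━━━┓ ┃           
DrawingCanvas         ┃ ┃           
──────────────────────┨ ┃           
                      ┃ ┃           
                      ┃ ┃           
                      ┃ ┃           
             #       .┃ ┃           
             #      . ┃ ┃           
             #     .  ┃#┃           
                  .   ┃ ┃           


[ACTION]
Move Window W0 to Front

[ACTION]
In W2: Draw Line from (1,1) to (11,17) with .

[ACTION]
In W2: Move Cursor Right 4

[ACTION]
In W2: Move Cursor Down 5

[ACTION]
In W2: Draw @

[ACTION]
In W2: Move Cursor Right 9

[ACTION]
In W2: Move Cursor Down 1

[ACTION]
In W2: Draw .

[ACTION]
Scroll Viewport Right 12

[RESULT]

                                    
                                    
━━━━━━━━━━━━━━━━━━━━━━━┓            
Canvas                 ┃            
───────────────────────┨            
                     # ┃            
━━━━━━━━━━━━━━━━━━━━━┓ ┃            
rawingCanvas         ┃ ┃            
─────────────────────┨ ┃            
                     ┃ ┃            
                     ┃ ┃            
                     ┃ ┃            
            #       .┃ ┃            
            #      . ┃ ┃            
            #     .  ┃#┃            
                 .   ┃ ┃            


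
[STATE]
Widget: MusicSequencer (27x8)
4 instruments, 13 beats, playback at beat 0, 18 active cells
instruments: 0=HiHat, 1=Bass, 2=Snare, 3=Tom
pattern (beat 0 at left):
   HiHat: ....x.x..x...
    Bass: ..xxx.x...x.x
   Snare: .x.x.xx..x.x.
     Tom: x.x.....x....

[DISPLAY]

      ▼123456789012        
 HiHat····█·█··█···        
  Bass··███·█···█·█        
 Snare·█·█·██··█·█·        
   Tom█·█·····█····        
                           
                           
                           


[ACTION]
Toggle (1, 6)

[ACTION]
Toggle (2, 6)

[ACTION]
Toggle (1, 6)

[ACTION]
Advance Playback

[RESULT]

      0▼23456789012        
 HiHat····█·█··█···        
  Bass··███·█···█·█        
 Snare·█·█·█···█·█·        
   Tom█·█·····█····        
                           
                           
                           


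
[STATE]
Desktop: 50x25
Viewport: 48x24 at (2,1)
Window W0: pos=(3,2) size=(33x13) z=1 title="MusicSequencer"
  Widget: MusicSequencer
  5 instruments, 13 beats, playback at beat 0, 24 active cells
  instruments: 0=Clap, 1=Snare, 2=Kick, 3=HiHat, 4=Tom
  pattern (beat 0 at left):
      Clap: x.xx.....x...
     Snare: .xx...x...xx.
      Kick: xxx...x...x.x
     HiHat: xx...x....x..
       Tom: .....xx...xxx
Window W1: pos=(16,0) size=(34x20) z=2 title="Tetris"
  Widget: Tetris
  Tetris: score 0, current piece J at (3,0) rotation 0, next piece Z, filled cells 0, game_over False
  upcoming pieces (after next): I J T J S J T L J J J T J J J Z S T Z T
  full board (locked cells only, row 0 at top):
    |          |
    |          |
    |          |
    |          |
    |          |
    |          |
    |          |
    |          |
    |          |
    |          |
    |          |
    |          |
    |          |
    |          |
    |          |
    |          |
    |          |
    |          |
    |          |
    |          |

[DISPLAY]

              ┃ Tetris                         ┃
 ┏━━━━━━━━━━━━┠────────────────────────────────┨
 ┃ MusicSequen┃          │Next:                ┃
 ┠────────────┃          │▓▓                   ┃
 ┃      ▼12345┃          │ ▓▓                  ┃
 ┃  Clap█·██··┃          │                     ┃
 ┃ Snare·██···┃          │                     ┃
 ┃  Kick███···┃          │                     ┃
 ┃ HiHat██···█┃          │Score:               ┃
 ┃   Tom·····█┃          │0                    ┃
 ┃            ┃          │                     ┃
 ┃            ┃          │                     ┃
 ┃            ┃          │                     ┃
 ┗━━━━━━━━━━━━┃          │                     ┃
              ┃          │                     ┃
              ┃          │                     ┃
              ┃          │                     ┃
              ┃          │                     ┃
              ┗━━━━━━━━━━━━━━━━━━━━━━━━━━━━━━━━┛
                                                
                                                
                                                
                                                
                                                


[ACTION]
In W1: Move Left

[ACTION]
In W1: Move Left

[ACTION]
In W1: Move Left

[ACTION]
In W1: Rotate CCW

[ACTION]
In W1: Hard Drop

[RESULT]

              ┃ Tetris                         ┃
 ┏━━━━━━━━━━━━┠────────────────────────────────┨
 ┃ MusicSequen┃          │Next:                ┃
 ┠────────────┃          │████                 ┃
 ┃      ▼12345┃          │                     ┃
 ┃  Clap█·██··┃          │                     ┃
 ┃ Snare·██···┃          │                     ┃
 ┃  Kick███···┃          │                     ┃
 ┃ HiHat██···█┃          │Score:               ┃
 ┃   Tom·····█┃          │0                    ┃
 ┃            ┃          │                     ┃
 ┃            ┃          │                     ┃
 ┃            ┃          │                     ┃
 ┗━━━━━━━━━━━━┃          │                     ┃
              ┃          │                     ┃
              ┃ █        │                     ┃
              ┃ █        │                     ┃
              ┃██        │                     ┃
              ┗━━━━━━━━━━━━━━━━━━━━━━━━━━━━━━━━┛
                                                
                                                
                                                
                                                
                                                
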